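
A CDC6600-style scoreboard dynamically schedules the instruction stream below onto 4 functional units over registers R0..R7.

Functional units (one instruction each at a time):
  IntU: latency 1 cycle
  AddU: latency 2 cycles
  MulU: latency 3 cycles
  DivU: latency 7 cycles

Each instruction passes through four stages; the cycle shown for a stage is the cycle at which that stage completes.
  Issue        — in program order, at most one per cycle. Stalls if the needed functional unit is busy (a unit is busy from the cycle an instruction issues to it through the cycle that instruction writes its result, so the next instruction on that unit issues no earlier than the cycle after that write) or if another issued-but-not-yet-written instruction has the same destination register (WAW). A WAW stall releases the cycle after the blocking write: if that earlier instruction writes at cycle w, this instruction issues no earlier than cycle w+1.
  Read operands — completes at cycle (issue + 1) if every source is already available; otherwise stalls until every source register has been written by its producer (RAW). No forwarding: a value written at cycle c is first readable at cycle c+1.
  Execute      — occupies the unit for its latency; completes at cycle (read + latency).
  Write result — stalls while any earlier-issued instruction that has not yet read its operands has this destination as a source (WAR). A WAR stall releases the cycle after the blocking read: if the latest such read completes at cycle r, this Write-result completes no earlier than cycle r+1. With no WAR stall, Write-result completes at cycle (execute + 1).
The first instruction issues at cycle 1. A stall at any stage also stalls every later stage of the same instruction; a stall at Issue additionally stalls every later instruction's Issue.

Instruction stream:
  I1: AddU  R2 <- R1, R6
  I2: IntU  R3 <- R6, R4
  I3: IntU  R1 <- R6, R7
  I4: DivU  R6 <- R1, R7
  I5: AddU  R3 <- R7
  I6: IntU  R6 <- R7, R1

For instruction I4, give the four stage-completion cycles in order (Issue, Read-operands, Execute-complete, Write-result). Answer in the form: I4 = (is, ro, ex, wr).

I4 = (7, 10, 17, 18)

c1: I1→AddU
c2: I1 RO, I2→IntU
c3: I2 RO
c4: I1 EX, I2 EX
c5: I1 WR R2, I2 WR R3
c6: I3→IntU
c7: I3 RO, I4→DivU
c8: I3 EX, I5→AddU
c9: I3 WR R1, I5 RO
c10: I4 RO
c11: I5 EX
c12: I5 WR R3
c17: I4 EX
c18: I4 WR R6
c19: I6→IntU
c20: I6 RO
c21: I6 EX
c22: I6 WR R6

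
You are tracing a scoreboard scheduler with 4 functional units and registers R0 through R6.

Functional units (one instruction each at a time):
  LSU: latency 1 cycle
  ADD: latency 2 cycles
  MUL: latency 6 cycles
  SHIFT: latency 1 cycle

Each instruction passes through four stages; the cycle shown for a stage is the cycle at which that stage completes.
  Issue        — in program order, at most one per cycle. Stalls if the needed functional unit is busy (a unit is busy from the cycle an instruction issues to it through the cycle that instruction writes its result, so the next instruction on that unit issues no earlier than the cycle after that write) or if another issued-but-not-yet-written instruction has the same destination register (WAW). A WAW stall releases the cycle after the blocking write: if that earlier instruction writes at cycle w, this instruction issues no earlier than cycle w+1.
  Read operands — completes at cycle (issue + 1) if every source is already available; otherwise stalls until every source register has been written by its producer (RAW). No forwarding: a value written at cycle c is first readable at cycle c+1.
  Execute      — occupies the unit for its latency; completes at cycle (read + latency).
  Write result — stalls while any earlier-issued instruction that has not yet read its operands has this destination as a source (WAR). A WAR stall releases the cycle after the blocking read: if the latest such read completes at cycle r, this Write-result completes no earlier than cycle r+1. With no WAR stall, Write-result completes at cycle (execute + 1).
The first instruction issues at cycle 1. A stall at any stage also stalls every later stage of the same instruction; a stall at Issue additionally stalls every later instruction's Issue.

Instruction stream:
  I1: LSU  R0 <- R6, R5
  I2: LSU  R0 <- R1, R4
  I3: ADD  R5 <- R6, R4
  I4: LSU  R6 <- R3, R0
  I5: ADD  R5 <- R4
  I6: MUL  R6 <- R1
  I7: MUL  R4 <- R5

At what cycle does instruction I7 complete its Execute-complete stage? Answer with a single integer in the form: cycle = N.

t=1  I1→LSU
t=2  I1 RO
t=3  I1 EX
t=4  I1 WR R0
t=5  I2→LSU
t=6  I2 RO | I3→ADD
t=7  I2 EX | I3 RO
t=8  I2 WR R0
t=9  I3 EX | I4→LSU
t=10  I3 WR R5 | I4 RO
t=11  I4 EX | I5→ADD
t=12  I4 WR R6 | I5 RO
t=13  I6→MUL
t=14  I5 EX | I6 RO
t=15  I5 WR R5
t=20  I6 EX
t=21  I6 WR R6
t=22  I7→MUL
t=23  I7 RO
t=29  I7 EX
t=30  I7 WR R4

cycle = 29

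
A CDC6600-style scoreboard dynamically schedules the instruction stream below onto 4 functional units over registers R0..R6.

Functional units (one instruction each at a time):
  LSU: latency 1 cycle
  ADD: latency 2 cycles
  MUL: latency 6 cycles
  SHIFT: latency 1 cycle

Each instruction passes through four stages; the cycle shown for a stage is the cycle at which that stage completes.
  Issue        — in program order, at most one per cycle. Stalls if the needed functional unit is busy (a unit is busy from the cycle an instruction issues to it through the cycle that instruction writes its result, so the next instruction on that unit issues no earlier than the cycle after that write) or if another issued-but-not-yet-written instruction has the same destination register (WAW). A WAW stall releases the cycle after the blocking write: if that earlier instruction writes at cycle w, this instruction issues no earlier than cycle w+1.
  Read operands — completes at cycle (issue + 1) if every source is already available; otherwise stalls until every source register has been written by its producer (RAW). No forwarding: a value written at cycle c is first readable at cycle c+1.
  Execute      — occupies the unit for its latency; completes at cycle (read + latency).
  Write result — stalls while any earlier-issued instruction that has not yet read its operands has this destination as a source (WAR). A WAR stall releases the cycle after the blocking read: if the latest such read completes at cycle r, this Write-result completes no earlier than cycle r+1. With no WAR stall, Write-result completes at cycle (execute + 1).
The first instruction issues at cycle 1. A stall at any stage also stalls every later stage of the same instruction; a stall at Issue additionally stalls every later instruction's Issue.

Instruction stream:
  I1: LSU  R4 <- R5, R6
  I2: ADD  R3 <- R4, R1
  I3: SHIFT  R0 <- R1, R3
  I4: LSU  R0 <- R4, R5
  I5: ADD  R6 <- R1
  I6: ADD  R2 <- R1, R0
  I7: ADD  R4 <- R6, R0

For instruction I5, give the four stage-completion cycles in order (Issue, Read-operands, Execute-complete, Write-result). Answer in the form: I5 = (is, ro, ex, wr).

t=1  I1 issues→LSU
t=2  I1 reads, I2 issues→ADD
t=3  I1 exec-done, I3 issues→SHIFT
t=4  I1 writes R4
t=5  I2 reads
t=7  I2 exec-done
t=8  I2 writes R3
t=9  I3 reads
t=10  I3 exec-done
t=11  I3 writes R0
t=12  I4 issues→LSU
t=13  I4 reads, I5 issues→ADD
t=14  I4 exec-done, I5 reads
t=15  I4 writes R0
t=16  I5 exec-done
t=17  I5 writes R6
t=18  I6 issues→ADD
t=19  I6 reads
t=21  I6 exec-done
t=22  I6 writes R2
t=23  I7 issues→ADD
t=24  I7 reads
t=26  I7 exec-done
t=27  I7 writes R4

I5 = (13, 14, 16, 17)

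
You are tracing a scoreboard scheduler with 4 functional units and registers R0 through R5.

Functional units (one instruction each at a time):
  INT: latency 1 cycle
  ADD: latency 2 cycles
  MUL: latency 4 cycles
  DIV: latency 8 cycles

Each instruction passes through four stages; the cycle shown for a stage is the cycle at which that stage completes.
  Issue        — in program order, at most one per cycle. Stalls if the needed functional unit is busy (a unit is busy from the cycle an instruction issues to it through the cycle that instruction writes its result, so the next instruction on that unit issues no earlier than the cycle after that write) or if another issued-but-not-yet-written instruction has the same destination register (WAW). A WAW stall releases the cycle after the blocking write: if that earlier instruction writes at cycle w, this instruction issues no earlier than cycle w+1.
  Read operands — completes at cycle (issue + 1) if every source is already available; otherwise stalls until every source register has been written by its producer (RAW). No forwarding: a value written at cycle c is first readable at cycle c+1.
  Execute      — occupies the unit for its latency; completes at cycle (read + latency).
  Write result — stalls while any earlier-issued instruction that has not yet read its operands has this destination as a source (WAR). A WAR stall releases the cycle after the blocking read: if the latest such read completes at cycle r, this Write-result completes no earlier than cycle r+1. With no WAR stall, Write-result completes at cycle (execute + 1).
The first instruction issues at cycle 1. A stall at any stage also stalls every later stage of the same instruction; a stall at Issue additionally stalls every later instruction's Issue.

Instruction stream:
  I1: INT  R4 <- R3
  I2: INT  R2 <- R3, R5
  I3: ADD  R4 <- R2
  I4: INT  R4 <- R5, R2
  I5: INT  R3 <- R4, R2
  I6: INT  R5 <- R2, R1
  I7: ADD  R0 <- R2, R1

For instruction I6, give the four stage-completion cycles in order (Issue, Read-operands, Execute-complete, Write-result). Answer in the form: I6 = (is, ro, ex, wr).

I6 = (21, 22, 23, 24)

I1  is:1  ro:2  ex:3  wr:4
I2  is:5  ro:6  ex:7  wr:8  — struct: INT busy until I1 writes@4
I3  is:6  ro:9  ex:11  wr:12  — RAW R2: wait I2 write@8
I4  is:13  ro:14  ex:15  wr:16  — WAW R4: wait I3 write@12
I5  is:17  ro:18  ex:19  wr:20  — struct: INT busy until I4 writes@16
I6  is:21  ro:22  ex:23  wr:24  — struct: INT busy until I5 writes@20
I7  is:22  ro:23  ex:25  wr:26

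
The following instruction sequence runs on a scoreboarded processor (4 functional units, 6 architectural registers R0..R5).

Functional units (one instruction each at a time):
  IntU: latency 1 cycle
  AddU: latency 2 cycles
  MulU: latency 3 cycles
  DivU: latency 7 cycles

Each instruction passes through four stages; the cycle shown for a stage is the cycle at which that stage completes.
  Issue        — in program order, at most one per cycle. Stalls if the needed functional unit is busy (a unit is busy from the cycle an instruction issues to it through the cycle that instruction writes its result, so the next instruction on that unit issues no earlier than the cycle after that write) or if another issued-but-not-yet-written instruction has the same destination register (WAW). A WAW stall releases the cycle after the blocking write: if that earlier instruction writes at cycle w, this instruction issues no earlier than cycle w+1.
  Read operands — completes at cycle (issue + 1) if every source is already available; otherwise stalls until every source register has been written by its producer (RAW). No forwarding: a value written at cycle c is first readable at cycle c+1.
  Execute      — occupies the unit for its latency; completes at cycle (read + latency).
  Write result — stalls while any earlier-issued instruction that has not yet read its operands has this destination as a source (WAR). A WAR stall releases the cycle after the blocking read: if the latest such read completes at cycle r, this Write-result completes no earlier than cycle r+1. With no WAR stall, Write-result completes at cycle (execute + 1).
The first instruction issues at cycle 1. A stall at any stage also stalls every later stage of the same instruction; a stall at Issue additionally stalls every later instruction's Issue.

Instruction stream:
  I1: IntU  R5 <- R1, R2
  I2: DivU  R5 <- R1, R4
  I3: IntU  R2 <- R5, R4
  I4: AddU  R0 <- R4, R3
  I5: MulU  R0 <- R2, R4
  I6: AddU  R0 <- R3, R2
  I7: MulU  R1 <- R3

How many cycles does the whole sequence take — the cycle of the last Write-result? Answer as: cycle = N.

c1: I1 dispatched to IntU
c2: I1 operands ready
c3: I1 complete
c4: R5←I1
c5: I2 dispatched to DivU
c6: I2 operands ready · I3 dispatched to IntU
c7: I4 dispatched to AddU
c8: I4 operands ready
c10: I4 complete
c11: R0←I4
c12: I5 dispatched to MulU
c13: I2 complete
c14: R5←I2
c15: I3 operands ready
c16: I3 complete
c17: R2←I3
c18: I5 operands ready
c21: I5 complete
c22: R0←I5
c23: I6 dispatched to AddU
c24: I6 operands ready · I7 dispatched to MulU
c25: I7 operands ready
c26: I6 complete
c27: R0←I6
c28: I7 complete
c29: R1←I7

cycle = 29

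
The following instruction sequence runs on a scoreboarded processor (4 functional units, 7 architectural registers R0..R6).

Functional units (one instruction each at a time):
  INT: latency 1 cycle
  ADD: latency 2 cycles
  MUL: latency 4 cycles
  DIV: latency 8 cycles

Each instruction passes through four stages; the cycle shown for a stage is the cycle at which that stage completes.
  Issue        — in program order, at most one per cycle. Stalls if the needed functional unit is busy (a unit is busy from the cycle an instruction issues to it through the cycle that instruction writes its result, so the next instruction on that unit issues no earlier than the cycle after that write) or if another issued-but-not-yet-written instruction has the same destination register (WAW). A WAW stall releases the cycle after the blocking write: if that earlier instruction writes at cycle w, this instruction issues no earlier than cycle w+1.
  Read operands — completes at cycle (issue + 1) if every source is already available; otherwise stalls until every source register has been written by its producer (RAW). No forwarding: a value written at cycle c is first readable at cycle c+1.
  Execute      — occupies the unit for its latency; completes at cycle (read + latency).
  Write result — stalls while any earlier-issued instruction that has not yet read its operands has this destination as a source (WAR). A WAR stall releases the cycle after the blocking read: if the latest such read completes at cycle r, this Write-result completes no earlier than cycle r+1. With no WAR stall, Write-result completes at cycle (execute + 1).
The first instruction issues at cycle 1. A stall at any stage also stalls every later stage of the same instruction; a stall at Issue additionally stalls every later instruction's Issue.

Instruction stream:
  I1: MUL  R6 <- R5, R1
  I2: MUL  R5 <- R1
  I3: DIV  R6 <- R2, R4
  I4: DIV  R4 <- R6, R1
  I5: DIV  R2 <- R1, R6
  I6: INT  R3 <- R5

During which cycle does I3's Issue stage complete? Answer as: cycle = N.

  I1 | 1 | 2 | 6 | 7
  I2 | 8 | 9 | 13 | 14   struct: MUL busy until I1 writes@7
  I3 | 9 | 10 | 18 | 19
  I4 | 20 | 21 | 29 | 30   struct: DIV busy until I3 writes@19
  I5 | 31 | 32 | 40 | 41   struct: DIV busy until I4 writes@30
  I6 | 32 | 33 | 34 | 35

cycle = 9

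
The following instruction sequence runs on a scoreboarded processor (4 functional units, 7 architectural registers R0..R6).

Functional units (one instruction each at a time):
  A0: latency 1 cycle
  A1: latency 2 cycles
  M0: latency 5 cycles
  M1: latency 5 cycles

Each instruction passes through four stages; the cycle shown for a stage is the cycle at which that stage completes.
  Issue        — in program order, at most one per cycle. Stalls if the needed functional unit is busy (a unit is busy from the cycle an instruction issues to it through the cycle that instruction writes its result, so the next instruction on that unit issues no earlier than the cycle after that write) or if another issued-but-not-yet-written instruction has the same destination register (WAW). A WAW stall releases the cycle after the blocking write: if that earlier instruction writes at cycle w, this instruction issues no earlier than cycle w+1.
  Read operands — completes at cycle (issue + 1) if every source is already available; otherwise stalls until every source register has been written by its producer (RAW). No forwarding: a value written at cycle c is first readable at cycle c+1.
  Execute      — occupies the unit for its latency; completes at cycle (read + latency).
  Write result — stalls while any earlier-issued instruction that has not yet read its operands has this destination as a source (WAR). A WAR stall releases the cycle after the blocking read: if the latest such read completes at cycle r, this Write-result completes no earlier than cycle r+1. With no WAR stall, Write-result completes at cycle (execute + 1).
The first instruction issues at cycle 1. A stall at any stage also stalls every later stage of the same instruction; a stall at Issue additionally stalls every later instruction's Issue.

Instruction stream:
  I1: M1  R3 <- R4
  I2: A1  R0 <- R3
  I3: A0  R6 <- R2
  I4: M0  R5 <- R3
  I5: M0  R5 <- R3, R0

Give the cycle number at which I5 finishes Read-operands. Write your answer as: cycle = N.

t=1  I1 dispatched to M1
t=2  I1 operands ready; I2 dispatched to A1
t=3  I3 dispatched to A0
t=4  I3 operands ready; I4 dispatched to M0
t=5  I3 complete
t=6  R6←I3
t=7  I1 complete
t=8  R3←I1
t=9  I2 operands ready; I4 operands ready
t=11  I2 complete
t=12  R0←I2
t=14  I4 complete
t=15  R5←I4
t=16  I5 dispatched to M0
t=17  I5 operands ready
t=22  I5 complete
t=23  R5←I5

cycle = 17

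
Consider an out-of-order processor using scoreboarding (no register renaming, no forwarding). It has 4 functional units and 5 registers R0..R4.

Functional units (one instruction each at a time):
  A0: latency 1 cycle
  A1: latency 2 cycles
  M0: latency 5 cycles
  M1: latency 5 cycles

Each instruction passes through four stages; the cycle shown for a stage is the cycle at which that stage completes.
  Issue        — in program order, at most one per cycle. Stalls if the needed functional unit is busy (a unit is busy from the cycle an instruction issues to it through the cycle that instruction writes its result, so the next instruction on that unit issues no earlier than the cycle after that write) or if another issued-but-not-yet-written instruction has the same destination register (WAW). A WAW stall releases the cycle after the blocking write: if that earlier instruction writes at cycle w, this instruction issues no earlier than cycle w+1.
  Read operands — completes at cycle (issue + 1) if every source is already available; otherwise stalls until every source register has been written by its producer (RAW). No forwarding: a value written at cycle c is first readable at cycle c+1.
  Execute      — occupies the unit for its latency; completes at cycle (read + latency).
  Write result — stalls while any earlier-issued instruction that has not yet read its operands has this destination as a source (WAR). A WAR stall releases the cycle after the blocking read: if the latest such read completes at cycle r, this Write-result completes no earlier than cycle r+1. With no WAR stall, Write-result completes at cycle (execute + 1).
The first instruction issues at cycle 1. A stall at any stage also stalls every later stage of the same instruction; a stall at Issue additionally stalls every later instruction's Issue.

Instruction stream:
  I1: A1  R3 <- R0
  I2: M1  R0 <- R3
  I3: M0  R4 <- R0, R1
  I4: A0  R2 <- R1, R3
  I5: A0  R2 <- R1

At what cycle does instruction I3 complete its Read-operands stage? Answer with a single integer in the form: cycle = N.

c1: I1 dispatched to A1
c2: I1 operands ready; I2 dispatched to M1
c3: I3 dispatched to M0
c4: I1 complete; I4 dispatched to A0
c5: R3←I1
c6: I2 operands ready; I4 operands ready
c7: I4 complete
c8: R2←I4
c9: I5 dispatched to A0
c10: I5 operands ready
c11: I2 complete; I5 complete
c12: R0←I2; R2←I5
c13: I3 operands ready
c18: I3 complete
c19: R4←I3

cycle = 13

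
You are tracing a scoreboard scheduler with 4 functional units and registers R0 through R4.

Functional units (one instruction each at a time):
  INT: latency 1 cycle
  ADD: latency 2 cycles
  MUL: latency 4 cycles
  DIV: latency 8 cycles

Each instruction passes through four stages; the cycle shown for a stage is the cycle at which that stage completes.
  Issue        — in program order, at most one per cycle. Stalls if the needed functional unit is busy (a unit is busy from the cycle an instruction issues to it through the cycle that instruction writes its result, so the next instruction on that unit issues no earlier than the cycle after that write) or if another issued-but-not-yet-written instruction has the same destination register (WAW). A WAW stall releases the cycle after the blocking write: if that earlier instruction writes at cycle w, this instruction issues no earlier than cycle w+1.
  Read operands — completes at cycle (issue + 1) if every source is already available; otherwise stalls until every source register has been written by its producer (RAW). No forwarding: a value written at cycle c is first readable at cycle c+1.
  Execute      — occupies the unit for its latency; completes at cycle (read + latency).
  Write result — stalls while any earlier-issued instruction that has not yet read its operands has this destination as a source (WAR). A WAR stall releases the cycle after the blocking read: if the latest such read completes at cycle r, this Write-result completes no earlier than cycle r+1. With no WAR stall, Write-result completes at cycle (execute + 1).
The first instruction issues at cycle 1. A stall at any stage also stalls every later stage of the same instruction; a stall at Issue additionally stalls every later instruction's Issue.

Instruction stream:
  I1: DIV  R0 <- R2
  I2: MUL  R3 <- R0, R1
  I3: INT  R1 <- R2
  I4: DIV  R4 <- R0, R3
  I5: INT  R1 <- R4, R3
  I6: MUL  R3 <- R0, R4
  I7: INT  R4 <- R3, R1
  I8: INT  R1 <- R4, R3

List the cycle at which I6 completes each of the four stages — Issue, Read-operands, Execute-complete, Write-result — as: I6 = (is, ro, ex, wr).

I6 = (18, 28, 32, 33)

I1 -> (1, 2, 10, 11)
I2 -> (2, 12, 16, 17)  // RAW R0: wait I1 write@11
I3 -> (3, 4, 5, 13)  // WAR R1: wait I2 read@12
I4 -> (12, 18, 26, 27)  // struct: DIV busy until I1 writes@11, RAW R3: wait I2 write@17
I5 -> (14, 28, 29, 30)  // struct: INT busy until I3 writes@13, RAW R4: wait I4 write@27
I6 -> (18, 28, 32, 33)  // struct: MUL busy until I2 writes@17, RAW R4: wait I4 write@27
I7 -> (31, 34, 35, 36)  // struct: INT busy until I5 writes@30, RAW R3: wait I6 write@33
I8 -> (37, 38, 39, 40)  // struct: INT busy until I7 writes@36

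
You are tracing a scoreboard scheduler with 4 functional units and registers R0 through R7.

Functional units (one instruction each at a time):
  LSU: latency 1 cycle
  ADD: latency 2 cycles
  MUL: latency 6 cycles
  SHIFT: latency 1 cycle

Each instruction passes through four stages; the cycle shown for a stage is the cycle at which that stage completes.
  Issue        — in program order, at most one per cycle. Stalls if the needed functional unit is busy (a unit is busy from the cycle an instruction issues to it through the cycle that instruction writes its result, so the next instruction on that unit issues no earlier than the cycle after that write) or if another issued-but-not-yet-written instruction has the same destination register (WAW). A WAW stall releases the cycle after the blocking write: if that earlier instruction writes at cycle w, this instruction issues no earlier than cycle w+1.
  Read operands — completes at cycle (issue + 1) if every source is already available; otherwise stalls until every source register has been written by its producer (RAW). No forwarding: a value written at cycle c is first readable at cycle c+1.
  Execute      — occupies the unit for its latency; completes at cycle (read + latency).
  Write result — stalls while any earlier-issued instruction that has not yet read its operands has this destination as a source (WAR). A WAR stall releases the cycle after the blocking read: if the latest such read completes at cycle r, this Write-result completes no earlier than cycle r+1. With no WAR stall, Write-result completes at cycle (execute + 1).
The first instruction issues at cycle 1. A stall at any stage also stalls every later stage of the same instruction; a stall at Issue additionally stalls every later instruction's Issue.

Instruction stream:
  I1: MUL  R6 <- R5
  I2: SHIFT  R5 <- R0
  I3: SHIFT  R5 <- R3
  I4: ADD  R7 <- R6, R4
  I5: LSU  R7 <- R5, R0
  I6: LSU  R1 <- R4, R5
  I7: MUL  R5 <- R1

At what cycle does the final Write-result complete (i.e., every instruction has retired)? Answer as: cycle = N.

t=1  I1→MUL
t=2  I1 RO; I2→SHIFT
t=3  I2 RO
t=4  I2 EX
t=5  I2 WR R5
t=6  I3→SHIFT
t=7  I3 RO; I4→ADD
t=8  I1 EX; I3 EX
t=9  I1 WR R6; I3 WR R5
t=10  I4 RO
t=12  I4 EX
t=13  I4 WR R7
t=14  I5→LSU
t=15  I5 RO
t=16  I5 EX
t=17  I5 WR R7
t=18  I6→LSU
t=19  I6 RO; I7→MUL
t=20  I6 EX
t=21  I6 WR R1
t=22  I7 RO
t=28  I7 EX
t=29  I7 WR R5

cycle = 29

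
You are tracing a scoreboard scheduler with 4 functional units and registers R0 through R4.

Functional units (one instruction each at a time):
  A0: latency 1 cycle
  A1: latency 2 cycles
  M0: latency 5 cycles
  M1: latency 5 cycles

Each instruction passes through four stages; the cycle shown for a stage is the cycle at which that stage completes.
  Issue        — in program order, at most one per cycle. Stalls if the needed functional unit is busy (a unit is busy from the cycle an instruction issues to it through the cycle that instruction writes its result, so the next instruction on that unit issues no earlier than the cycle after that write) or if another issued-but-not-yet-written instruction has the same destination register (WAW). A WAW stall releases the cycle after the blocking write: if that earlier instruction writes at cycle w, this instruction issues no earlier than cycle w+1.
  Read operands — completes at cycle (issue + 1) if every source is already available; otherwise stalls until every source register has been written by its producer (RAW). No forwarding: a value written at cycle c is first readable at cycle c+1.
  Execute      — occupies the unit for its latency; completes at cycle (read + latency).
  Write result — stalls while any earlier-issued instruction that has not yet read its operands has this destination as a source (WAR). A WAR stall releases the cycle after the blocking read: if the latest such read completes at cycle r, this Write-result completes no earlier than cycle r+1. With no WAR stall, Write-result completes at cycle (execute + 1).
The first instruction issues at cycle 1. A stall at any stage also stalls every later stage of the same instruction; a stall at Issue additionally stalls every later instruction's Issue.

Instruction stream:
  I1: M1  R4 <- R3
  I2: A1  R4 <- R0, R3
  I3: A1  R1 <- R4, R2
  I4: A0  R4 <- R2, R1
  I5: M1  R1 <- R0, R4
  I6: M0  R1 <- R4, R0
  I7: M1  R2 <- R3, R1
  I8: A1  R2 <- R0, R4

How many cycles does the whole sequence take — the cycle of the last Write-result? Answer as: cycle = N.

t=1  I1 dispatched to M1
t=2  I1 operands ready
t=7  I1 complete
t=8  R4←I1
t=9  I2 dispatched to A1
t=10  I2 operands ready
t=12  I2 complete
t=13  R4←I2
t=14  I3 dispatched to A1
t=15  I3 operands ready | I4 dispatched to A0
t=17  I3 complete
t=18  R1←I3
t=19  I4 operands ready | I5 dispatched to M1
t=20  I4 complete
t=21  R4←I4
t=22  I5 operands ready
t=27  I5 complete
t=28  R1←I5
t=29  I6 dispatched to M0
t=30  I6 operands ready | I7 dispatched to M1
t=35  I6 complete
t=36  R1←I6
t=37  I7 operands ready
t=42  I7 complete
t=43  R2←I7
t=44  I8 dispatched to A1
t=45  I8 operands ready
t=47  I8 complete
t=48  R2←I8

cycle = 48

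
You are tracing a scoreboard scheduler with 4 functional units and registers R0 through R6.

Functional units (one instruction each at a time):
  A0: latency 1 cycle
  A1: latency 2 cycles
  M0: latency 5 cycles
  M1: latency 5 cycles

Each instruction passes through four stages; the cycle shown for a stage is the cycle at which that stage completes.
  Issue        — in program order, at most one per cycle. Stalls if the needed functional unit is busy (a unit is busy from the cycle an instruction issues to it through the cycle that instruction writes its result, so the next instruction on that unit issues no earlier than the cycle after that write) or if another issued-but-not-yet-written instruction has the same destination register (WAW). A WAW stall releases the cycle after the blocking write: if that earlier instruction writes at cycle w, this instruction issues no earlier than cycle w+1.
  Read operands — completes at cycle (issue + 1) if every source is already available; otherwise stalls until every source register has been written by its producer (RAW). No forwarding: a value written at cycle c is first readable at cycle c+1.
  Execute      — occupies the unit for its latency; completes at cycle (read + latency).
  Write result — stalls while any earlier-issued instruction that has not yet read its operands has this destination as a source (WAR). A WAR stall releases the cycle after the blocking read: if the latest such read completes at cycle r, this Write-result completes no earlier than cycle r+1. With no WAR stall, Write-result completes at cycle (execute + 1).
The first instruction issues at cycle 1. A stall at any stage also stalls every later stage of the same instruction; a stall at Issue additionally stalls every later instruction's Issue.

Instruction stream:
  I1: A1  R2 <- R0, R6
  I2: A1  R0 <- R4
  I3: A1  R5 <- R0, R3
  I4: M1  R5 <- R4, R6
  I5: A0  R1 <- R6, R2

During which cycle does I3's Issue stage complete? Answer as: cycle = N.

cycle = 11

I1 -> (1, 2, 4, 5)
I2 -> (6, 7, 9, 10)  // struct: A1 busy until I1 writes@5
I3 -> (11, 12, 14, 15)  // struct: A1 busy until I2 writes@10
I4 -> (16, 17, 22, 23)  // WAW R5: wait I3 write@15
I5 -> (17, 18, 19, 20)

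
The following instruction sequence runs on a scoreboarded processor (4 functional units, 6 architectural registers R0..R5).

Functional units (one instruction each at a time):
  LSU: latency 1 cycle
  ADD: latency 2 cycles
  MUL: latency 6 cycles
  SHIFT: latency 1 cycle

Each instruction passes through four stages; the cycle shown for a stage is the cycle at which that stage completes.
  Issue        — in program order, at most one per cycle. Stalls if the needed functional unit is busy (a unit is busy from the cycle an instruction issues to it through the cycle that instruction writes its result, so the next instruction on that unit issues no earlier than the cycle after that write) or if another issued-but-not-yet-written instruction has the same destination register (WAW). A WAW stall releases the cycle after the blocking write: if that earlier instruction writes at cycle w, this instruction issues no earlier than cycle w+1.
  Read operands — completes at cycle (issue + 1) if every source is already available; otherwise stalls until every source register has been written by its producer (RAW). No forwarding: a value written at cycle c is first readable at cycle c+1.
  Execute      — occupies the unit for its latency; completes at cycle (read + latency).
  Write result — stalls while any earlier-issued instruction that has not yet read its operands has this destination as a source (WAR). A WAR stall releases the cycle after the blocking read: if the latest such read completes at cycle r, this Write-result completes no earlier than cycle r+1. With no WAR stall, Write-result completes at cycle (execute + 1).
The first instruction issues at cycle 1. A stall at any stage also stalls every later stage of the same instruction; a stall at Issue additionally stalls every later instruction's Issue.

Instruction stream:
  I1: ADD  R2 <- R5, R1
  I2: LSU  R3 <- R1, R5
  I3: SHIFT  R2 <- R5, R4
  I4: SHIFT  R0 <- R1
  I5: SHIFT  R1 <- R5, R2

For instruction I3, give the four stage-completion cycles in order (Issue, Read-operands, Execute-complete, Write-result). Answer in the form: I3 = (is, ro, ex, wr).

I1 -> (1, 2, 4, 5)
I2 -> (2, 3, 4, 5)
I3 -> (6, 7, 8, 9)  // WAW R2: wait I1 write@5
I4 -> (10, 11, 12, 13)  // struct: SHIFT busy until I3 writes@9
I5 -> (14, 15, 16, 17)  // struct: SHIFT busy until I4 writes@13

I3 = (6, 7, 8, 9)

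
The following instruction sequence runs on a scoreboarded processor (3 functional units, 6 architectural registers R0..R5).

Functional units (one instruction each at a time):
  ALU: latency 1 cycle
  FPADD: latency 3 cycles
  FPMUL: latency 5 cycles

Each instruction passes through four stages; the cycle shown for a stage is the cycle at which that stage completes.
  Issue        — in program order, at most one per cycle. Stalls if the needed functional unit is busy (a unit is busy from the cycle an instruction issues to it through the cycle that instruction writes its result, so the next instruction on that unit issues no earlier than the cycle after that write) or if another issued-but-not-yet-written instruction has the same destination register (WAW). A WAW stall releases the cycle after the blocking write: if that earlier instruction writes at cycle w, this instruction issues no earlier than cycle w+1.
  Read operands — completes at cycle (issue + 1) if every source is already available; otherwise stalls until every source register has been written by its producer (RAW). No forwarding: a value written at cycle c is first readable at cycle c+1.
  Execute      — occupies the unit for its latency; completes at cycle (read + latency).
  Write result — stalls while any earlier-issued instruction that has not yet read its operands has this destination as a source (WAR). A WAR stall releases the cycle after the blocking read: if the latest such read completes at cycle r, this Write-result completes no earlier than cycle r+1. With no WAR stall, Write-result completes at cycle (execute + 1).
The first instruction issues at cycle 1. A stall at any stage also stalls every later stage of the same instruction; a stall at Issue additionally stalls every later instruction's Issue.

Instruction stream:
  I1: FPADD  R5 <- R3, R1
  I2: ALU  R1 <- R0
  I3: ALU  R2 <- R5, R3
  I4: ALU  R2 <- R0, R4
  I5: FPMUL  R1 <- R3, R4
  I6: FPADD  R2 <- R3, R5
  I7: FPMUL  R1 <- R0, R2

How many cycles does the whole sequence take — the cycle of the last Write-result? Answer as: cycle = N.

cycle = 26

1) issue 1, read 2, done 5, write 6
2) issue 2, read 3, done 4, write 5
3) issue 6, read 7, done 8, write 9  <struct: ALU busy until I2 writes@5>
4) issue 10, read 11, done 12, write 13  <struct: ALU busy until I3 writes@9>
5) issue 11, read 12, done 17, write 18
6) issue 14, read 15, done 18, write 19  <WAW R2: wait I4 write@13>
7) issue 19, read 20, done 25, write 26  <struct: FPMUL busy until I5 writes@18>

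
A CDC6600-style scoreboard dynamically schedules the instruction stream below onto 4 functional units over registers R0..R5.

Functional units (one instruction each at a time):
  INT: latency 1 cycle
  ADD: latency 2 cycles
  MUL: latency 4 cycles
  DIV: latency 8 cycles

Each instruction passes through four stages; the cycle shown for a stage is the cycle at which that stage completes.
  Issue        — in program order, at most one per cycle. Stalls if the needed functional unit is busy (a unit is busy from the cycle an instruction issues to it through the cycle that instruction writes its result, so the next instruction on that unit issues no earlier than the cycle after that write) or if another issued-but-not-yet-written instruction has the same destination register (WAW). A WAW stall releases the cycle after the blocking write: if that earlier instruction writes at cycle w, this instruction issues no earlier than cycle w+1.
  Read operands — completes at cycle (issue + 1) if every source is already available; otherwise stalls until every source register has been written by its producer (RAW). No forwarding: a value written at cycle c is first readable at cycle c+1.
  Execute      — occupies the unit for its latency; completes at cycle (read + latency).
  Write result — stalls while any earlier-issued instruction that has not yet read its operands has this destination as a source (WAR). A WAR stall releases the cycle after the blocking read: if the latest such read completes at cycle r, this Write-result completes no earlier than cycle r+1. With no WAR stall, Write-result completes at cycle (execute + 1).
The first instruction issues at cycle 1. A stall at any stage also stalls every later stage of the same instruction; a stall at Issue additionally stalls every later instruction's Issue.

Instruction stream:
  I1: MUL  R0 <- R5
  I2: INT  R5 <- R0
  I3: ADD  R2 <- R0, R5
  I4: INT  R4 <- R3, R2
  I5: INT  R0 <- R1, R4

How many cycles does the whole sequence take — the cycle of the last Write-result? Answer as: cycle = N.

I1 -> (1, 2, 6, 7)
I2 -> (2, 8, 9, 10)  // RAW R0: wait I1 write@7
I3 -> (3, 11, 13, 14)  // RAW R5: wait I2 write@10
I4 -> (11, 15, 16, 17)  // struct: INT busy until I2 writes@10, RAW R2: wait I3 write@14
I5 -> (18, 19, 20, 21)  // struct: INT busy until I4 writes@17

cycle = 21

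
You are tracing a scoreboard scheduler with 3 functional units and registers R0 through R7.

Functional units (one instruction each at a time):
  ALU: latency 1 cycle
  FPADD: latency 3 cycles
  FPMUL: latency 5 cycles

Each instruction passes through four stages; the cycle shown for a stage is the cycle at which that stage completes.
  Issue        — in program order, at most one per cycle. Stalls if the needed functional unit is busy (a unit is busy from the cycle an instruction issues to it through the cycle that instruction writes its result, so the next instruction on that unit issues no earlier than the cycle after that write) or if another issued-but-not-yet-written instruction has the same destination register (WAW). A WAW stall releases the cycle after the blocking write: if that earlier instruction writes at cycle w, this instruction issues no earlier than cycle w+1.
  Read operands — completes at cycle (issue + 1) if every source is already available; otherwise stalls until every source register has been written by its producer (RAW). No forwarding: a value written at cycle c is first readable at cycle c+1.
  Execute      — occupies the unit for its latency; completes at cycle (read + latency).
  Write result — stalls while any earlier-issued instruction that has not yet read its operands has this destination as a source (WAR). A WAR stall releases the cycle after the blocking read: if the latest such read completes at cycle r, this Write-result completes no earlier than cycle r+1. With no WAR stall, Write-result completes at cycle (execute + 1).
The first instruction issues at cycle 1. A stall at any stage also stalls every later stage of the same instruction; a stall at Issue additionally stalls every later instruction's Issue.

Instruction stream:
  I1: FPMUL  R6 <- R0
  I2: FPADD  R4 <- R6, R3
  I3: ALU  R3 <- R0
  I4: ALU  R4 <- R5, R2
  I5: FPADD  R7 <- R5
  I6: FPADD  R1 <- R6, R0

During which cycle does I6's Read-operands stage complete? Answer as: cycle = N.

cycle = 22

I1 -> (1, 2, 7, 8)
I2 -> (2, 9, 12, 13)  // RAW R6: wait I1 write@8
I3 -> (3, 4, 5, 10)  // WAR R3: wait I2 read@9
I4 -> (14, 15, 16, 17)  // WAW R4: wait I2 write@13
I5 -> (15, 16, 19, 20)
I6 -> (21, 22, 25, 26)  // struct: FPADD busy until I5 writes@20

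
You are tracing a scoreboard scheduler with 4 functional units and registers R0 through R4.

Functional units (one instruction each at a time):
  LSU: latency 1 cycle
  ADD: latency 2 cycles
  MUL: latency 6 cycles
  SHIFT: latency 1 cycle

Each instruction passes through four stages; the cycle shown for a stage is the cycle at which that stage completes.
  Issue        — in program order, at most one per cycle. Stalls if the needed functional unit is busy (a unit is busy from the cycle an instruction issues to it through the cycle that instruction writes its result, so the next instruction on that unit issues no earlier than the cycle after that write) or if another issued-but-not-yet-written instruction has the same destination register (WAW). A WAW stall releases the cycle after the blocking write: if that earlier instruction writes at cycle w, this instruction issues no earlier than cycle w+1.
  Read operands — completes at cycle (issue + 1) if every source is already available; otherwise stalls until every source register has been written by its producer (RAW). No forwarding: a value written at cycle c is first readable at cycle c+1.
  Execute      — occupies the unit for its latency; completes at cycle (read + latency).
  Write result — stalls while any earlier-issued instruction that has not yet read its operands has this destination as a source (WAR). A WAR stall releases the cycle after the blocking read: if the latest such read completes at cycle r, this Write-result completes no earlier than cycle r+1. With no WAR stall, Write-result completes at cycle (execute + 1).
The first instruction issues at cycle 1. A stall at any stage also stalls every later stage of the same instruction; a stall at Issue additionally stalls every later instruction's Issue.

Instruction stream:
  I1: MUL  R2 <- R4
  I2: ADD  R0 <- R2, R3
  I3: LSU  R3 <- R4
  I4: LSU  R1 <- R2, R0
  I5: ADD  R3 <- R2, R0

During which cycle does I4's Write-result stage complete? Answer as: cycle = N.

cycle = 16

I1 -> (1, 2, 8, 9)
I2 -> (2, 10, 12, 13)  // RAW R2: wait I1 write@9
I3 -> (3, 4, 5, 11)  // WAR R3: wait I2 read@10
I4 -> (12, 14, 15, 16)  // struct: LSU busy until I3 writes@11, RAW R0: wait I2 write@13
I5 -> (14, 15, 17, 18)  // struct: ADD busy until I2 writes@13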